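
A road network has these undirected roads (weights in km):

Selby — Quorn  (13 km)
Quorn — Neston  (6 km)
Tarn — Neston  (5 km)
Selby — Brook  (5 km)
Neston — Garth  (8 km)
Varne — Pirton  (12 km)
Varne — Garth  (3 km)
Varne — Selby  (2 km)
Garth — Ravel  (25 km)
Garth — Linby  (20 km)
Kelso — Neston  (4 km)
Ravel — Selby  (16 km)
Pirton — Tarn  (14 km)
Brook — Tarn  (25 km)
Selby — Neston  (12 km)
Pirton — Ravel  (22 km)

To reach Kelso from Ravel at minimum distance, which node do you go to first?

Selby

Enumerating some paths:
Ravel → Garth → Neston → Kelso: 25+8+4 = 37
Ravel → Selby → Neston → Kelso: 16+12+4 = 32
Ravel → Selby → Varne → Garth → Neston → Kelso: 16+2+3+8+4 = 33
Ravel → Selby → Quorn → Neston → Kelso: 16+13+6+4 = 39
Cheapest is Ravel → Selby → Neston → Kelso at 32 km.
So from Ravel the first move is to Selby.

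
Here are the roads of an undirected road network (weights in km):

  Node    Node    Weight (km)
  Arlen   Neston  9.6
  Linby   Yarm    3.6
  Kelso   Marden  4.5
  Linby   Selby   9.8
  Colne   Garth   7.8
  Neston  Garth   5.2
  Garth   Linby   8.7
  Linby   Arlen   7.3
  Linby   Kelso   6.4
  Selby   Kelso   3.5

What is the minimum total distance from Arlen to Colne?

22.6 km

Compare a few routes:
Arlen–Linby–Garth–Colne: 7.3+8.7+7.8 = 23.8
Arlen–Neston–Garth–Colne: 9.6+5.2+7.8 = 22.6
Cheapest is Arlen–Neston–Garth–Colne at 22.6 km.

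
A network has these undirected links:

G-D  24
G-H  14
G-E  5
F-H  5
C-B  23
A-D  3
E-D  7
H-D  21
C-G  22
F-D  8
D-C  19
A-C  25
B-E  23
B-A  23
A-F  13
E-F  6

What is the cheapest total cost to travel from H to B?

34

Enumerating some paths:
H–F–E–B: 5+6+23 = 34
H–F–D–A–B: 5+8+3+23 = 39
The minimum is 34 via H–F–E–B.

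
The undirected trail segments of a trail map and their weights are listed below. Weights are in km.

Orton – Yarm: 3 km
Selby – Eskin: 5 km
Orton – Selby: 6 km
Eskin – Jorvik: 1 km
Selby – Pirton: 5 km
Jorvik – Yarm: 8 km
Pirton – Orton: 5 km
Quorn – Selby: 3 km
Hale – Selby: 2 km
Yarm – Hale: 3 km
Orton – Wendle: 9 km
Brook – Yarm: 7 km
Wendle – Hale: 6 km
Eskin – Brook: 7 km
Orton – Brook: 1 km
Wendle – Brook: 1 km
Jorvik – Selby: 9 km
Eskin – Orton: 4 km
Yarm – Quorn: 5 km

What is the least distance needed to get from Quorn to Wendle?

10 km

Running Dijkstra from Quorn:
Quorn: 0
Selby: 3  (via Quorn)
Yarm: 5  (via Quorn)
Hale: 5  (via Selby)
Pirton: 8  (via Selby)
Eskin: 8  (via Selby)
Orton: 8  (via Yarm)
Brook: 9  (via Orton)
Jorvik: 9  (via Eskin)
Wendle: 10  (via Brook)
Shortest route: Quorn → Yarm → Orton → Brook → Wendle = 10 km.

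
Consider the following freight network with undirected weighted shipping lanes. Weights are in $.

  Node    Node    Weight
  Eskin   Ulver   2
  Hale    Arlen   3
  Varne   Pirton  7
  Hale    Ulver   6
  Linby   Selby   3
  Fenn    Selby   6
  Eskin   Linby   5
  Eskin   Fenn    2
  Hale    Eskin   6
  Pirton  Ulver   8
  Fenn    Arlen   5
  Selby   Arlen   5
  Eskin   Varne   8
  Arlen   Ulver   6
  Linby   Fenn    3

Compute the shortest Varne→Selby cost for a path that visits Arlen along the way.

$20

Shortest Varne→Arlen: Varne → Eskin → Fenn → Arlen = 15
Best Arlen to Selby: Arlen → Selby costing 5
Total via Arlen: 15 + 5 = $20.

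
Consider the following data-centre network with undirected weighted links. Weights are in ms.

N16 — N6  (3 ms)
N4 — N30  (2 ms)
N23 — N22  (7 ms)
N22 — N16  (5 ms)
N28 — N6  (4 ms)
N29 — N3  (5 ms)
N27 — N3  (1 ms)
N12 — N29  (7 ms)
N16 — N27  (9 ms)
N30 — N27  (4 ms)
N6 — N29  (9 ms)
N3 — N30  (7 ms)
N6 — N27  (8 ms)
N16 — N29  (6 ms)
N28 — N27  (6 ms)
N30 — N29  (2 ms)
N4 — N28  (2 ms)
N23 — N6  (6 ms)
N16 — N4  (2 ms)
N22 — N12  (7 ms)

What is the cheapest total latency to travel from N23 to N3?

15 ms

Compare a few routes:
N23 → N6 → N16 → N4 → N30 → N27 → N3: 6+3+2+2+4+1 = 18
N23 → N6 → N27 → N3: 6+8+1 = 15
N23 → N6 → N28 → N27 → N3: 6+4+6+1 = 17
Cheapest is N23 → N6 → N27 → N3 at 15 ms.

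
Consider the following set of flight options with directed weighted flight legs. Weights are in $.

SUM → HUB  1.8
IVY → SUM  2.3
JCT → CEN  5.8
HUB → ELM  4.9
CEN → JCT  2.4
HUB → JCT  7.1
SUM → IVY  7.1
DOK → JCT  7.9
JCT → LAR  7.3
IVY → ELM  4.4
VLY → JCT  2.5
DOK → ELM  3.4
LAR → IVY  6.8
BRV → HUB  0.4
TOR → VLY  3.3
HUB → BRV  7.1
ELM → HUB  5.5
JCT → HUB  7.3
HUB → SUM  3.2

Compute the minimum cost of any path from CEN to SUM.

$12.9

Candidate routes:
CEN - JCT - LAR - IVY - SUM: 2.4+7.3+6.8+2.3 = 18.8
CEN - JCT - HUB - SUM: 2.4+7.3+3.2 = 12.9
Cheapest is CEN - JCT - HUB - SUM at $12.9.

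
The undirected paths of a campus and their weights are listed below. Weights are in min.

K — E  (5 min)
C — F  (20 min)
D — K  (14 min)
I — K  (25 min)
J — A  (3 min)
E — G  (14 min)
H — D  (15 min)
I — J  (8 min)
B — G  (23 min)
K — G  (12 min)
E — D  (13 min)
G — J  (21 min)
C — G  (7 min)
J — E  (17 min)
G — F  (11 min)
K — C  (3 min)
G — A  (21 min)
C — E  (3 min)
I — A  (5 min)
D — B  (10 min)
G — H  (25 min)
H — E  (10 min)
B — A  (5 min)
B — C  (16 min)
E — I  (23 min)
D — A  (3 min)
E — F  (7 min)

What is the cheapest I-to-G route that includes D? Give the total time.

31 min

Shortest I→D: I → A → D = 8
Best D to G: D → E → C → G costing 23
Total via D: 8 + 23 = 31 min.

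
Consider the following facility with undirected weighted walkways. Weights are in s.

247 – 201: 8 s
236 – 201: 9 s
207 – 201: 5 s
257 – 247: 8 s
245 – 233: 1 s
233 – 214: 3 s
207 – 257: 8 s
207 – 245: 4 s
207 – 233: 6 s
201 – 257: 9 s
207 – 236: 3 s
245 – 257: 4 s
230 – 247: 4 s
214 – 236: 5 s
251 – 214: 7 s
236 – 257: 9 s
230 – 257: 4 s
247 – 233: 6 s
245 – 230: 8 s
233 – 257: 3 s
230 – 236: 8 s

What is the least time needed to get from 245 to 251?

Compare a few routes:
245–257–233–214–251: 4+3+3+7 = 17
245–233–214–251: 1+3+7 = 11
The minimum is 11 s via 245–233–214–251.

11 s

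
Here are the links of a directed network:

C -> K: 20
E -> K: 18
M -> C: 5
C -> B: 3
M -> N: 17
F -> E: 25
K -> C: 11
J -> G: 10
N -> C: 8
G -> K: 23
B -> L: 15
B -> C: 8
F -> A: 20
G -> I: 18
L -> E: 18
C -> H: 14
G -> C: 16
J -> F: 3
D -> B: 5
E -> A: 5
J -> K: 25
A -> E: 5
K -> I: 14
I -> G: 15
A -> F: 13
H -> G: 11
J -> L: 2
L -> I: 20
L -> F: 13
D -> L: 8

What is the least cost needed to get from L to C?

Shortest distances from L:
L: 0
F: 13  (via L)
E: 18  (via L)
I: 20  (via L)
A: 23  (via E)
G: 35  (via I)
K: 36  (via E)
C: 47  (via K)
Shortest route: L–E–K–C = 47.

47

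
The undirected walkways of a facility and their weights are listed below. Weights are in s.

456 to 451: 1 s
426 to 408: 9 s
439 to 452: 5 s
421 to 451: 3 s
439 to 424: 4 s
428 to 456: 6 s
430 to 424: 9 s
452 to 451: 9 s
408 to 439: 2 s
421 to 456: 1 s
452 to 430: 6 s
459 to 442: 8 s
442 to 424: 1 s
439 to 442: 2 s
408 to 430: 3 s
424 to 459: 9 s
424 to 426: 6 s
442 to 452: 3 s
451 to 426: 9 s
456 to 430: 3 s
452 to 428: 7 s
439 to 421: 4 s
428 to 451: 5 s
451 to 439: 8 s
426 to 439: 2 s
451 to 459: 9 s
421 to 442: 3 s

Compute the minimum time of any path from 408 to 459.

12 s

Running Dijkstra from 408:
408: 0
439: 2  (via 408)
430: 3  (via 408)
426: 4  (via 439)
442: 4  (via 439)
424: 5  (via 442)
421: 6  (via 439)
456: 6  (via 430)
452: 7  (via 439)
451: 7  (via 456)
428: 12  (via 456)
459: 12  (via 442)
Shortest route: 408 → 439 → 442 → 459 = 12 s.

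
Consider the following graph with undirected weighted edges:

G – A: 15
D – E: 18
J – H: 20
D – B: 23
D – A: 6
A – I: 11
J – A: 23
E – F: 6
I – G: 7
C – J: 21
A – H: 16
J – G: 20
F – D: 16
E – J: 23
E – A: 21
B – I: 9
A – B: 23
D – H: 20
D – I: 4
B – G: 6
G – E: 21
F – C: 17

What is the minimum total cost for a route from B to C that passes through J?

47

Best B to J: B–G–J costing 26
Best J to C: J–C costing 21
Total via J: 26 + 21 = 47.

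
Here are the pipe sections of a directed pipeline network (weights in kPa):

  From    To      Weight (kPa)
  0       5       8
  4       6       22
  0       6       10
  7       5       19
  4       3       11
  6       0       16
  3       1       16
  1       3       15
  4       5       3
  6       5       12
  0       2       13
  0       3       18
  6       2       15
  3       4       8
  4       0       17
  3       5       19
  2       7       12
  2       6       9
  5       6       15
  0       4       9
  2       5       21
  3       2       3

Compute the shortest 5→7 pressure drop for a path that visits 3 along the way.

64 kPa

Best 5 to 3: 5 → 6 → 0 → 3 costing 49
Shortest 3→7: 3 → 2 → 7 = 15
Total via 3: 49 + 15 = 64 kPa.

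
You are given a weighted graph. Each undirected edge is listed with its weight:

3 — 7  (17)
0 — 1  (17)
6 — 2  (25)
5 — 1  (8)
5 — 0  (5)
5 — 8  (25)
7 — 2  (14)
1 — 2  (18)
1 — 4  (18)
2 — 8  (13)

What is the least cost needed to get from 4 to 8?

49

Settle nodes by increasing distance from 4:
4: 0
1: 18  (via 4)
5: 26  (via 1)
0: 31  (via 5)
2: 36  (via 1)
8: 49  (via 2)
Shortest route: 4–1–2–8 = 49.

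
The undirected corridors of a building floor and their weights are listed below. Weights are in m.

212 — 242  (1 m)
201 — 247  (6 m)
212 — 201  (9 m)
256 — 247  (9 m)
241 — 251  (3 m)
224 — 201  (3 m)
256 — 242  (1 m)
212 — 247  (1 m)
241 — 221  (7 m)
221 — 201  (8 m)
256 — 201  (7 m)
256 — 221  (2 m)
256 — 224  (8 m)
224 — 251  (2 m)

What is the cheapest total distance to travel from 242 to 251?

11 m

Running Dijkstra from 242:
242: 0
212: 1  (via 242)
256: 1  (via 242)
247: 2  (via 212)
221: 3  (via 256)
201: 8  (via 256)
224: 9  (via 256)
241: 10  (via 221)
251: 11  (via 224)
Shortest route: 242 → 256 → 224 → 251 = 11 m.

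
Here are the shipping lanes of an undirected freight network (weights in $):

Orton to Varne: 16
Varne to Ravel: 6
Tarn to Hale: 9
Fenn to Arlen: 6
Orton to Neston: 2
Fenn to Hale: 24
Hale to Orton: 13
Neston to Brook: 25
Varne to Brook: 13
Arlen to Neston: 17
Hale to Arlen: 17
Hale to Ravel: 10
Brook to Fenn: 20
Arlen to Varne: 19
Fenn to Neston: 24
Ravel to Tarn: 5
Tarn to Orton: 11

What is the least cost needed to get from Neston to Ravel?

$18

Candidate routes:
Neston–Orton–Tarn–Ravel: 2+11+5 = 18
Neston–Orton–Varne–Ravel: 2+16+6 = 24
Cheapest is Neston–Orton–Tarn–Ravel at $18.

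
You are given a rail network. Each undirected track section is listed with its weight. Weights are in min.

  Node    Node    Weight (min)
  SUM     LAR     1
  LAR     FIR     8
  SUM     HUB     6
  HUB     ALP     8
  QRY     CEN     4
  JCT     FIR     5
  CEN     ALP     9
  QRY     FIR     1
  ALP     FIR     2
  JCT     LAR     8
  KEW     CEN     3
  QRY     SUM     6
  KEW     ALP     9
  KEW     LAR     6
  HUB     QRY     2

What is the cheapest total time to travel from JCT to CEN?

Running Dijkstra from JCT:
JCT: 0
FIR: 5  (via JCT)
QRY: 6  (via FIR)
ALP: 7  (via FIR)
LAR: 8  (via JCT)
HUB: 8  (via QRY)
SUM: 9  (via LAR)
CEN: 10  (via QRY)
Shortest route: JCT–FIR–QRY–CEN = 10 min.

10 min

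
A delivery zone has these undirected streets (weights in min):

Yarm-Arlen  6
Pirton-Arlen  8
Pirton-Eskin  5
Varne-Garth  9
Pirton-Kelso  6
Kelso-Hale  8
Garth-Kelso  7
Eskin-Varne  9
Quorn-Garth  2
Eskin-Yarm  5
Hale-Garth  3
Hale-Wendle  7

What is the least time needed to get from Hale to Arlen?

Compare a few routes:
Hale - Garth - Varne - Eskin - Yarm - Arlen: 3+9+9+5+6 = 32
Hale - Kelso - Pirton - Eskin - Yarm - Arlen: 8+6+5+5+6 = 30
Hale - Kelso - Pirton - Arlen: 8+6+8 = 22
Hale - Garth - Kelso - Pirton - Arlen: 3+7+6+8 = 24
Cheapest is Hale - Kelso - Pirton - Arlen at 22 min.

22 min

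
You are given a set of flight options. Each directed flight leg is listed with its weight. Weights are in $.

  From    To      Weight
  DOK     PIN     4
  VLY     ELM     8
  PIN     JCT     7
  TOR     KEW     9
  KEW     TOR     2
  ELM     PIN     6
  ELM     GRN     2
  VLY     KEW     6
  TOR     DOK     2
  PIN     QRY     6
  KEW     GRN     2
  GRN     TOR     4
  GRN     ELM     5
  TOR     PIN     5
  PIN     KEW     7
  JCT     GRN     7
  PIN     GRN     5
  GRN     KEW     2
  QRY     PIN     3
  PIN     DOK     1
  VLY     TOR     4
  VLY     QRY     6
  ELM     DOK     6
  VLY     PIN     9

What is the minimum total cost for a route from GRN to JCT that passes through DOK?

Shortest GRN→DOK: GRN → TOR → DOK = 6
Shortest DOK→JCT: DOK → PIN → JCT = 11
Total via DOK: 6 + 11 = $17.

$17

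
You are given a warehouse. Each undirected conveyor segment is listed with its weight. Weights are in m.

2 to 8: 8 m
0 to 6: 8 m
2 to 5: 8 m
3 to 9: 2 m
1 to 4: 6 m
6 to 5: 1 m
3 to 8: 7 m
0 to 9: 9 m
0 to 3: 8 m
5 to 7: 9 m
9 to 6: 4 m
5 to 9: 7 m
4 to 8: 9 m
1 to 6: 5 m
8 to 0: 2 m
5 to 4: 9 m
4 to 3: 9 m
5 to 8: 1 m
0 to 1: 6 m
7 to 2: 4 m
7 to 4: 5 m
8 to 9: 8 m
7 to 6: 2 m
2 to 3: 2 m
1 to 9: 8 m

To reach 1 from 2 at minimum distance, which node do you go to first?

Candidate routes:
2 → 3 → 9 → 6 → 1: 2+2+4+5 = 13
2 → 3 → 9 → 1: 2+2+8 = 12
2 → 7 → 6 → 1: 4+2+5 = 11
2 → 5 → 6 → 1: 8+1+5 = 14
Cheapest is 2 → 7 → 6 → 1 at 11 m.
So from 2 the first move is to 7.

7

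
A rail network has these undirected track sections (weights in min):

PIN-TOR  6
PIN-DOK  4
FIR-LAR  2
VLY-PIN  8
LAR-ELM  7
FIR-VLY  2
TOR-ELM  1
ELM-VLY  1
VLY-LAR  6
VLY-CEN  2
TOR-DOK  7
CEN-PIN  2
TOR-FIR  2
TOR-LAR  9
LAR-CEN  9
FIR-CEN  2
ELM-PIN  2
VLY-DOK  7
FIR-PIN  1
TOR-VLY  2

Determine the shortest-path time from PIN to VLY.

3 min

Shortest distances from PIN:
PIN: 0
FIR: 1  (via PIN)
CEN: 2  (via PIN)
ELM: 2  (via PIN)
VLY: 3  (via FIR)
Shortest route: PIN → FIR → VLY = 3 min.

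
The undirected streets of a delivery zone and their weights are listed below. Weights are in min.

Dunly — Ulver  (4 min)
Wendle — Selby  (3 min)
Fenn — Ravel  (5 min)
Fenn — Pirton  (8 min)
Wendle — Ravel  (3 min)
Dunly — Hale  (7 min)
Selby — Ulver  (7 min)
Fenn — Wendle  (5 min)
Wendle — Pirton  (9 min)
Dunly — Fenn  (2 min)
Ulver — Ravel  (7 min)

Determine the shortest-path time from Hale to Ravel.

14 min

Settle nodes by increasing distance from Hale:
Hale: 0
Dunly: 7  (via Hale)
Fenn: 9  (via Dunly)
Ulver: 11  (via Dunly)
Wendle: 14  (via Fenn)
Ravel: 14  (via Fenn)
Shortest route: Hale–Dunly–Fenn–Ravel = 14 min.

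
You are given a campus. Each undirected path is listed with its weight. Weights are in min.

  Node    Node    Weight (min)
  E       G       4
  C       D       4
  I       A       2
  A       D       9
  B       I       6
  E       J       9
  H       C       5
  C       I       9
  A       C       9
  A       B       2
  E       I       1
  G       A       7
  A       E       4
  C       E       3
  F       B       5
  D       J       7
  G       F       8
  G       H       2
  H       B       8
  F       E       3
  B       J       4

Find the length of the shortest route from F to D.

10 min

Compare a few routes:
F - E - C - D: 3+3+4 = 10
F - E - I - A - D: 3+1+2+9 = 15
F - B - A - D: 5+2+9 = 16
F - E - A - D: 3+4+9 = 16
The minimum is 10 min via F - E - C - D.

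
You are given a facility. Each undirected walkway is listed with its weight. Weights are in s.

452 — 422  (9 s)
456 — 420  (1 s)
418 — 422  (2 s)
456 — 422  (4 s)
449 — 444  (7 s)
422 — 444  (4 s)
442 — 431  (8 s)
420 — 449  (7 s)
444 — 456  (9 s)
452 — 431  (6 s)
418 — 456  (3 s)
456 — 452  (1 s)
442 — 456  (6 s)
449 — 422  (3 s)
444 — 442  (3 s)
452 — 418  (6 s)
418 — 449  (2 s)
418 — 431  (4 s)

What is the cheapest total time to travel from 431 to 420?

Compare a few routes:
431–418–422–456–420: 4+2+4+1 = 11
431–418–456–420: 4+3+1 = 8
431–418–452–456–420: 4+6+1+1 = 12
The minimum is 8 s via 431–418–456–420.

8 s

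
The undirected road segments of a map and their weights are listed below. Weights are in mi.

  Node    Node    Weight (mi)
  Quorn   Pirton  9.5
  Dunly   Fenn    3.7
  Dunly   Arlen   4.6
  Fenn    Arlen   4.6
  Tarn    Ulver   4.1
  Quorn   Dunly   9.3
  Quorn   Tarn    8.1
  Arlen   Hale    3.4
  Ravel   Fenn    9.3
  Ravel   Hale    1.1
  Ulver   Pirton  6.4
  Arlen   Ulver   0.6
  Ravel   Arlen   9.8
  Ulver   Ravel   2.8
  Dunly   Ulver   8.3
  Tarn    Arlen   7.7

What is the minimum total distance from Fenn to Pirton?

11.6 mi

Candidate routes:
Fenn → Arlen → Ulver → Pirton: 4.6+0.6+6.4 = 11.6
Fenn → Dunly → Arlen → Ulver → Pirton: 3.7+4.6+0.6+6.4 = 15.3
Cheapest is Fenn → Arlen → Ulver → Pirton at 11.6 mi.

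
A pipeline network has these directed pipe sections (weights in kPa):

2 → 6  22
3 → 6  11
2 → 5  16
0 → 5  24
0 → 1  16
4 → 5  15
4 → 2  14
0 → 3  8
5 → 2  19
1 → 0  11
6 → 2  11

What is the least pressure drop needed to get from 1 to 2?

Enumerating some paths:
1–0–5–2: 11+24+19 = 54
1–0–3–6–2: 11+8+11+11 = 41
Cheapest is 1–0–3–6–2 at 41 kPa.

41 kPa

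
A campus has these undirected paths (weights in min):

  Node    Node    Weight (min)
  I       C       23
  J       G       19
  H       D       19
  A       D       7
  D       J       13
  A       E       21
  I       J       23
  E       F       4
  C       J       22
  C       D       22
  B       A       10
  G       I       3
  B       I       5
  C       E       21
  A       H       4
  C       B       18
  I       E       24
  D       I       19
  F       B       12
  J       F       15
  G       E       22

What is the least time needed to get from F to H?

26 min

Enumerating some paths:
F → B → A → H: 12+10+4 = 26
F → J → D → A → H: 15+13+7+4 = 39
F → E → A → H: 4+21+4 = 29
The minimum is 26 min via F → B → A → H.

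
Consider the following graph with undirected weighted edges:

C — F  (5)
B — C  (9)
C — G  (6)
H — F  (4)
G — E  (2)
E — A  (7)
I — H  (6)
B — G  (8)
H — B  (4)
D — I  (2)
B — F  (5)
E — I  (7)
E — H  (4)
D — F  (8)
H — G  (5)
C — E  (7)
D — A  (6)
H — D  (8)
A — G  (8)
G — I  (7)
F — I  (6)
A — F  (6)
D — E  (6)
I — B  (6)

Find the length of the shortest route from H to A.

10

Shortest distances from H:
H: 0
B: 4  (via H)
E: 4  (via H)
F: 4  (via H)
G: 5  (via H)
I: 6  (via H)
D: 8  (via H)
C: 9  (via F)
A: 10  (via F)
Shortest route: H–F–A = 10.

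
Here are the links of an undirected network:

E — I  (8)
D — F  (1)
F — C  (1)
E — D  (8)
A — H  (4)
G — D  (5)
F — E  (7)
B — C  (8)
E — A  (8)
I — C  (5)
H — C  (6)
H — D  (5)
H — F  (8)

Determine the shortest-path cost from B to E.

16

Settle nodes by increasing distance from B:
B: 0
C: 8  (via B)
F: 9  (via C)
D: 10  (via F)
I: 13  (via C)
H: 14  (via C)
G: 15  (via D)
E: 16  (via F)
Shortest route: B–C–F–E = 16.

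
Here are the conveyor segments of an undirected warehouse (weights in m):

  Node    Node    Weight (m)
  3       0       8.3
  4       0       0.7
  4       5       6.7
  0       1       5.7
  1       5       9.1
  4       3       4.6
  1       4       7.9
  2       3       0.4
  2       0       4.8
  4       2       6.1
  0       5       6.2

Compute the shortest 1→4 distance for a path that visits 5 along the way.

15.8 m

Shortest 1→5: 1–5 = 9.1
Best 5 to 4: 5–4 costing 6.7
Total via 5: 9.1 + 6.7 = 15.8 m.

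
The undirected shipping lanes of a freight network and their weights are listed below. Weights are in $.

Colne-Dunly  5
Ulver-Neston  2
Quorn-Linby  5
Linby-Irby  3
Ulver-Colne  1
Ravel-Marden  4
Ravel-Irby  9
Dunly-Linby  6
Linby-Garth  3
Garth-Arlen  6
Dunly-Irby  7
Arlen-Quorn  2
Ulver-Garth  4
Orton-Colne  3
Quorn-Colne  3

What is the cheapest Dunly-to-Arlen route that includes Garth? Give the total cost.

Best Dunly to Garth: Dunly–Linby–Garth costing 9
Best Garth to Arlen: Garth–Arlen costing 6
Total via Garth: 9 + 6 = $15.

$15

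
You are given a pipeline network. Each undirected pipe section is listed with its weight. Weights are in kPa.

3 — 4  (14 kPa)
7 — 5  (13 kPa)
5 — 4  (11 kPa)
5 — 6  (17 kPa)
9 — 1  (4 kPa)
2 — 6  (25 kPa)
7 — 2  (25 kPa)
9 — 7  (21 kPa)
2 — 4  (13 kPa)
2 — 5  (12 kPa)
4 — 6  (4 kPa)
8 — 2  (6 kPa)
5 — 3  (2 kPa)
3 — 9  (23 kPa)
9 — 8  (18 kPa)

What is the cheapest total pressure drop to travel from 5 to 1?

Candidate routes:
5 - 3 - 9 - 1: 2+23+4 = 29
5 - 2 - 8 - 9 - 1: 12+6+18+4 = 40
5 - 4 - 2 - 8 - 9 - 1: 11+13+6+18+4 = 52
5 - 7 - 9 - 1: 13+21+4 = 38
Cheapest is 5 - 3 - 9 - 1 at 29 kPa.

29 kPa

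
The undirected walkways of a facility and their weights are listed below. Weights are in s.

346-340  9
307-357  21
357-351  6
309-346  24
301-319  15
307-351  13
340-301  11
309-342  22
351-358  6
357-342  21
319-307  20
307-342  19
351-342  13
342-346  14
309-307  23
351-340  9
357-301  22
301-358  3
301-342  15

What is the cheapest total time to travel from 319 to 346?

35 s

Running Dijkstra from 319:
319: 0
301: 15  (via 319)
358: 18  (via 301)
307: 20  (via 319)
351: 24  (via 358)
340: 26  (via 301)
342: 30  (via 301)
357: 30  (via 351)
346: 35  (via 340)
Shortest route: 319 → 301 → 340 → 346 = 35 s.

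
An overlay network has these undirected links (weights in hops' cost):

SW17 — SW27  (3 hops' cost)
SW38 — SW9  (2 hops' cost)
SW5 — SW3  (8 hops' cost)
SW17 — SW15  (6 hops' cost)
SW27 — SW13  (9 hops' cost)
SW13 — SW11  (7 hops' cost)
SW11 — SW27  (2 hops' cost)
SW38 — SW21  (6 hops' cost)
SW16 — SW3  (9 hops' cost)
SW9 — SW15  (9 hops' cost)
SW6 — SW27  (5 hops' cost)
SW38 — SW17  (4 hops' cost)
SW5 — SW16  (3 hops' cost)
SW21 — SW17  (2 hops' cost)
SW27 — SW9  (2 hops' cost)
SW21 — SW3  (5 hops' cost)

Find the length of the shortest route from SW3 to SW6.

15 hops' cost

Compare a few routes:
SW3 → SW21 → SW17 → SW27 → SW6: 5+2+3+5 = 15
SW3 → SW21 → SW38 → SW9 → SW27 → SW6: 5+6+2+2+5 = 20
The minimum is 15 hops' cost via SW3 → SW21 → SW17 → SW27 → SW6.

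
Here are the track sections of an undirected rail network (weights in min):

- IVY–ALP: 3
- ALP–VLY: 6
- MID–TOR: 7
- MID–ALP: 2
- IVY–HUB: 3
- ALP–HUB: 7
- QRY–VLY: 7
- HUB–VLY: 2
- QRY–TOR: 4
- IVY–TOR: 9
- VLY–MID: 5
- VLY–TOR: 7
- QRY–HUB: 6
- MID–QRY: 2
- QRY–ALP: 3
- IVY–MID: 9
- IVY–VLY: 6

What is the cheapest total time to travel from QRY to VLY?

Candidate routes:
QRY - VLY: 7 = 7
QRY - HUB - VLY: 6+2 = 8
Cheapest is QRY - VLY at 7 min.

7 min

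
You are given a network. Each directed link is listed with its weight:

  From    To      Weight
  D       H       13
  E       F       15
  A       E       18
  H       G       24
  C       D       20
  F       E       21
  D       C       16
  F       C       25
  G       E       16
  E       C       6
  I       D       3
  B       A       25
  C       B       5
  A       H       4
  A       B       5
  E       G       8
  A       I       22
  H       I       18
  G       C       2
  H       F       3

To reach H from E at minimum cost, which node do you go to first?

C

Candidate routes:
E - G - C - D - H: 8+2+20+13 = 43
E - C - B - A - H: 6+5+25+4 = 40
E - C - D - H: 6+20+13 = 39
The minimum is 39 via E - C - D - H.
So from E the first move is to C.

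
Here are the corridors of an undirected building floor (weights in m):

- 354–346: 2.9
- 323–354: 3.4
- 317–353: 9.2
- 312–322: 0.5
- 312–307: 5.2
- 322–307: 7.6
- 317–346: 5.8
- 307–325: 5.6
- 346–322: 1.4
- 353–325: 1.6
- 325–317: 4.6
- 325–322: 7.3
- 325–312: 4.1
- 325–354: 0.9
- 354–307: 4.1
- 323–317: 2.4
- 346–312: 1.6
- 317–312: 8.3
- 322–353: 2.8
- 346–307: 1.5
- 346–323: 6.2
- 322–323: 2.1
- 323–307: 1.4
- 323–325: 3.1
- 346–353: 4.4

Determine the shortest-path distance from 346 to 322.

Shortest distances from 346:
346: 0
322: 1.4  (via 346)
Shortest route: 346–322 = 1.4 m.

1.4 m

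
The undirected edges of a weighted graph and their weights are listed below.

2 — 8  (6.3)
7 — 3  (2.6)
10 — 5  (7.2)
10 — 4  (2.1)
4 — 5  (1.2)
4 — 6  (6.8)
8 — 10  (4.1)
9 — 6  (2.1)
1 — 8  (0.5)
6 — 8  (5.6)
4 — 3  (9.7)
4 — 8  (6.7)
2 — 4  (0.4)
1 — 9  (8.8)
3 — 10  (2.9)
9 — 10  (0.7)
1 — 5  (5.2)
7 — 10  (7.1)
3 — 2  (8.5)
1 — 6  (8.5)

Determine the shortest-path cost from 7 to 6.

Compare a few routes:
7 → 3 → 10 → 4 → 6: 2.6+2.9+2.1+6.8 = 14.4
7 → 10 → 9 → 6: 7.1+0.7+2.1 = 9.9
7 → 3 → 10 → 9 → 6: 2.6+2.9+0.7+2.1 = 8.3
The minimum is 8.3 via 7 → 3 → 10 → 9 → 6.

8.3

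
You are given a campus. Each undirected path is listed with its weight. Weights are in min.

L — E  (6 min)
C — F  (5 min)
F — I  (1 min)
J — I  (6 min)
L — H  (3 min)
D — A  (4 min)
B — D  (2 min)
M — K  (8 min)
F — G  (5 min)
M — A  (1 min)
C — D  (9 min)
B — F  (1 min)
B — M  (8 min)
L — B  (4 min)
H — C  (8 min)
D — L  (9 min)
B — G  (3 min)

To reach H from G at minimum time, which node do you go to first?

B

Enumerating some paths:
G–B–F–C–H: 3+1+5+8 = 17
G–B–D–L–H: 3+2+9+3 = 17
G–B–L–H: 3+4+3 = 10
G–F–B–L–H: 5+1+4+3 = 13
Cheapest is G–B–L–H at 10 min.
So from G the first move is to B.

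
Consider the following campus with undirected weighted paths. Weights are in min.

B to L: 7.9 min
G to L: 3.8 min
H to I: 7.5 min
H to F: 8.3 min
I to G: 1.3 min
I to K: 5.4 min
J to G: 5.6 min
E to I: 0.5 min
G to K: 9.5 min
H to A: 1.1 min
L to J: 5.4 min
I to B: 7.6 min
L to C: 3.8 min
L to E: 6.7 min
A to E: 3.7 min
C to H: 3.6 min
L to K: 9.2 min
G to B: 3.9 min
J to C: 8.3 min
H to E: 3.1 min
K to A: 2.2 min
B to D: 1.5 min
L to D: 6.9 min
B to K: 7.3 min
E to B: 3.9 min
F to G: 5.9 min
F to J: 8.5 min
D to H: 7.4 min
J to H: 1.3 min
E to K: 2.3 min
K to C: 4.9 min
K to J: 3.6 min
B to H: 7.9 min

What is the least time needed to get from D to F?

11.3 min

Shortest distances from D:
D: 0
B: 1.5  (via D)
E: 5.4  (via B)
G: 5.4  (via B)
I: 5.9  (via E)
L: 6.9  (via D)
H: 7.4  (via D)
K: 7.7  (via E)
A: 8.5  (via H)
J: 8.7  (via H)
C: 10.7  (via L)
F: 11.3  (via G)
Shortest route: D → B → G → F = 11.3 min.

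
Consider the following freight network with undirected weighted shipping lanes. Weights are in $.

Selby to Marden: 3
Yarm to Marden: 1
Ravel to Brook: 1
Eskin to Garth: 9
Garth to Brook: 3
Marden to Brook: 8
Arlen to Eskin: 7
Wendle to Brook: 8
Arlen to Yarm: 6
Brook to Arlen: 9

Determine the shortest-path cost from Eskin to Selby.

$17

Shortest distances from Eskin:
Eskin: 0
Arlen: 7  (via Eskin)
Garth: 9  (via Eskin)
Brook: 12  (via Garth)
Yarm: 13  (via Arlen)
Ravel: 13  (via Brook)
Marden: 14  (via Yarm)
Selby: 17  (via Marden)
Shortest route: Eskin–Arlen–Yarm–Marden–Selby = $17.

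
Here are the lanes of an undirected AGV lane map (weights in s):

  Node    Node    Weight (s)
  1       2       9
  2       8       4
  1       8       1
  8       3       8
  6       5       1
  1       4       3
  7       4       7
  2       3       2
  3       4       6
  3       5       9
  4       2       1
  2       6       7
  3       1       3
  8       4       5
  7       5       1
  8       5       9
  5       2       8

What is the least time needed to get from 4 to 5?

8 s

Shortest distances from 4:
4: 0
2: 1  (via 4)
1: 3  (via 4)
3: 3  (via 2)
8: 4  (via 1)
7: 7  (via 4)
5: 8  (via 7)
Shortest route: 4 → 7 → 5 = 8 s.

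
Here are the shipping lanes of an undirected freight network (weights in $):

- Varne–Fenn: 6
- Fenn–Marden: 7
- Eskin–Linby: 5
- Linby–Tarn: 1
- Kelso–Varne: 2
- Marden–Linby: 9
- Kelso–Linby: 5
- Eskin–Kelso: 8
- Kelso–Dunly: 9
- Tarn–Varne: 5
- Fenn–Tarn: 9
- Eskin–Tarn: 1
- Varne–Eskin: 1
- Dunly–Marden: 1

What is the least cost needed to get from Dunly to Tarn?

$11

Shortest distances from Dunly:
Dunly: 0
Marden: 1  (via Dunly)
Fenn: 8  (via Marden)
Kelso: 9  (via Dunly)
Linby: 10  (via Marden)
Varne: 11  (via Kelso)
Tarn: 11  (via Linby)
Shortest route: Dunly–Marden–Linby–Tarn = $11.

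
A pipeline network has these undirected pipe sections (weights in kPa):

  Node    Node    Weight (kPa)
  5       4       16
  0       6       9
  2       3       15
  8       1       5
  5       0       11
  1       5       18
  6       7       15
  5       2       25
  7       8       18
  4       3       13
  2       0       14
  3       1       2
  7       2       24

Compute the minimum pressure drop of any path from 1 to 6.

Shortest distances from 1:
1: 0
3: 2  (via 1)
8: 5  (via 1)
4: 15  (via 3)
2: 17  (via 3)
5: 18  (via 1)
7: 23  (via 8)
0: 29  (via 5)
6: 38  (via 7)
Shortest route: 1 → 8 → 7 → 6 = 38 kPa.

38 kPa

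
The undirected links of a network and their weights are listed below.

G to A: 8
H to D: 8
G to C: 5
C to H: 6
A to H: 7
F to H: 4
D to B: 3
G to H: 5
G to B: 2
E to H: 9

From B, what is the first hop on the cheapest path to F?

G

Candidate routes:
B - D - H - F: 3+8+4 = 15
B - G - H - F: 2+5+4 = 11
The minimum is 11 via B - G - H - F.
So from B the first move is to G.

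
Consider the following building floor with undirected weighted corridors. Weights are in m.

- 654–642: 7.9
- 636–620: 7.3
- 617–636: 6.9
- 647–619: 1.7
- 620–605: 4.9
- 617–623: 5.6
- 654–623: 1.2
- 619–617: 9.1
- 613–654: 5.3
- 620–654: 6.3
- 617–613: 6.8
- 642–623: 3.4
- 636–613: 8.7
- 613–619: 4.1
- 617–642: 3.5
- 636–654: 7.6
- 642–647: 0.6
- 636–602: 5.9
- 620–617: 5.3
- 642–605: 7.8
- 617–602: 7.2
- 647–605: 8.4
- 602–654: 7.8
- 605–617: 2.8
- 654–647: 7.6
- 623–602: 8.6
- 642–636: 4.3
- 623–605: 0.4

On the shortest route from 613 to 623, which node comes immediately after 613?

654

Enumerating some paths:
613–617–605–623: 6.8+2.8+0.4 = 10
613–654–623: 5.3+1.2 = 6.5
613–619–647–642–623: 4.1+1.7+0.6+3.4 = 9.8
The minimum is 6.5 m via 613–654–623.
So from 613 the first move is to 654.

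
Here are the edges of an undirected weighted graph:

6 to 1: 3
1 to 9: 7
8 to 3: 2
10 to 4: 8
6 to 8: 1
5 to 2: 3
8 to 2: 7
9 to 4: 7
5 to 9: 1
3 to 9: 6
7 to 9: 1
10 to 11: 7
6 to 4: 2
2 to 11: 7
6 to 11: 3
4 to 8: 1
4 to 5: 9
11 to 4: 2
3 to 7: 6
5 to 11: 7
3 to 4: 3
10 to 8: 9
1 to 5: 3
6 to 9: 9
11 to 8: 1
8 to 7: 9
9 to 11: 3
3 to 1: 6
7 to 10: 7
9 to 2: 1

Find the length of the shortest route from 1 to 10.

Shortest distances from 1:
1: 0
5: 3  (via 1)
6: 3  (via 1)
8: 4  (via 6)
9: 4  (via 5)
2: 5  (via 9)
4: 5  (via 6)
7: 5  (via 9)
11: 5  (via 8)
3: 6  (via 1)
10: 12  (via 7)
Shortest route: 1 → 5 → 9 → 7 → 10 = 12.

12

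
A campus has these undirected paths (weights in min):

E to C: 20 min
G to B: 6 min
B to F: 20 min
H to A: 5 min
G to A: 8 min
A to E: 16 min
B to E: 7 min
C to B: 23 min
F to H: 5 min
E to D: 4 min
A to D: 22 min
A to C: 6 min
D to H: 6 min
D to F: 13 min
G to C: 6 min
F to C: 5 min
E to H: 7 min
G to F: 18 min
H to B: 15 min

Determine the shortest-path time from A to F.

10 min

Running Dijkstra from A:
A: 0
H: 5  (via A)
C: 6  (via A)
G: 8  (via A)
F: 10  (via H)
Shortest route: A → H → F = 10 min.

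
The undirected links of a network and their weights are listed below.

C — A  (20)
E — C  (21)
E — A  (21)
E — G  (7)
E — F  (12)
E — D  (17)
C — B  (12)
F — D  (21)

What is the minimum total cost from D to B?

Settle nodes by increasing distance from D:
D: 0
E: 17  (via D)
F: 21  (via D)
G: 24  (via E)
A: 38  (via E)
C: 38  (via E)
B: 50  (via C)
Shortest route: D → E → C → B = 50.

50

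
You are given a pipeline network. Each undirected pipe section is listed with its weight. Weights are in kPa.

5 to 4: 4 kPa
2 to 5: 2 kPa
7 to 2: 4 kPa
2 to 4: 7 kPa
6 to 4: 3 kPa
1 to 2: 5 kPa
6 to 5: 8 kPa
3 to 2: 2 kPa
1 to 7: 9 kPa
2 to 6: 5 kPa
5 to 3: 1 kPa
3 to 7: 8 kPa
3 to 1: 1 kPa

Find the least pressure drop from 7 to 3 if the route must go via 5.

7 kPa

Shortest 7→5: 7–2–5 = 6
Shortest 5→3: 5–3 = 1
Total via 5: 6 + 1 = 7 kPa.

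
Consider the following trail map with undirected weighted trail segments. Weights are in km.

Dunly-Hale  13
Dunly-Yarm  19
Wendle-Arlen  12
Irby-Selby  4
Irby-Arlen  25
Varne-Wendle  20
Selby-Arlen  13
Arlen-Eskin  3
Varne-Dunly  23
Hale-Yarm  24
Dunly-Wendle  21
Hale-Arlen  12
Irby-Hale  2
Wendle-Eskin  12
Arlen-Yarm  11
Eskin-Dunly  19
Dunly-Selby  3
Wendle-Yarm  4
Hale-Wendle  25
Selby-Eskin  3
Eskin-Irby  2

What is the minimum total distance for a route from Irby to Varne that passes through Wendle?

Best Irby to Wendle: Irby → Eskin → Wendle costing 14
Best Wendle to Varne: Wendle → Varne costing 20
Total via Wendle: 14 + 20 = 34 km.

34 km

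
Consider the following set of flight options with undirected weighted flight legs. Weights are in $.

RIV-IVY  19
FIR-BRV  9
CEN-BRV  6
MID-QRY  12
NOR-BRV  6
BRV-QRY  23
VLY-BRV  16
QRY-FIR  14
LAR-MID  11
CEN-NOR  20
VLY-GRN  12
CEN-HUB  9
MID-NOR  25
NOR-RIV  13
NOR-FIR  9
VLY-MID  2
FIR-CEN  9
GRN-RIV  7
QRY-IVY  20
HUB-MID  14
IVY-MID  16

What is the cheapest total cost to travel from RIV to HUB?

$34

Compare a few routes:
RIV–NOR–BRV–CEN–HUB: 13+6+6+9 = 34
RIV–NOR–FIR–CEN–HUB: 13+9+9+9 = 40
RIV–GRN–VLY–MID–HUB: 7+12+2+14 = 35
Cheapest is RIV–NOR–BRV–CEN–HUB at $34.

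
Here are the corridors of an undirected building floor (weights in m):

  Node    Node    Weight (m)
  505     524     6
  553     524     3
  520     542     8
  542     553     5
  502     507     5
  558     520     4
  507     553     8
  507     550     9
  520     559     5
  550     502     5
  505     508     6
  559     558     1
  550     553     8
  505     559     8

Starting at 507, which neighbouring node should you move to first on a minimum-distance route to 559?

553

Enumerating some paths:
507 → 553 → 524 → 505 → 559: 8+3+6+8 = 25
507 → 550 → 553 → 524 → 505 → 559: 9+8+3+6+8 = 34
507 → 553 → 542 → 520 → 558 → 559: 8+5+8+4+1 = 26
507 → 553 → 542 → 520 → 559: 8+5+8+5 = 26
Cheapest is 507 → 553 → 524 → 505 → 559 at 25 m.
So from 507 the first move is to 553.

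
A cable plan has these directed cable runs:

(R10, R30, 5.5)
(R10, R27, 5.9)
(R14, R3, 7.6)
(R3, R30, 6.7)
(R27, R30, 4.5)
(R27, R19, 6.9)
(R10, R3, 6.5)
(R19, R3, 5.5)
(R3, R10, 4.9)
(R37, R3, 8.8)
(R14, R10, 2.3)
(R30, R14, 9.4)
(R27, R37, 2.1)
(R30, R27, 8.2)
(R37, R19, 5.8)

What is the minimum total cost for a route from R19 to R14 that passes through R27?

Best R19 to R27: R19–R3–R10–R27 costing 16.3
Best R27 to R14: R27–R30–R14 costing 13.9
Total via R27: 16.3 + 13.9 = 30.2.

30.2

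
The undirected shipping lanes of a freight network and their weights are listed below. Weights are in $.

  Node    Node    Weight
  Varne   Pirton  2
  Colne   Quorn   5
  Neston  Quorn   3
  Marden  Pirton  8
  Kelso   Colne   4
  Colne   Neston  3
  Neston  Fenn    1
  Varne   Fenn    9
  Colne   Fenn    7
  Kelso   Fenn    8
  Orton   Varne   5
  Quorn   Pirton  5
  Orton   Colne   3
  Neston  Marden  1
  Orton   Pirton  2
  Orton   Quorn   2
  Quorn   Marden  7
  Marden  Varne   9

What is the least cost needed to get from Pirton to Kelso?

$9

Shortest distances from Pirton:
Pirton: 0
Varne: 2  (via Pirton)
Orton: 2  (via Pirton)
Quorn: 4  (via Orton)
Colne: 5  (via Orton)
Neston: 7  (via Quorn)
Marden: 8  (via Pirton)
Fenn: 8  (via Neston)
Kelso: 9  (via Colne)
Shortest route: Pirton → Orton → Colne → Kelso = $9.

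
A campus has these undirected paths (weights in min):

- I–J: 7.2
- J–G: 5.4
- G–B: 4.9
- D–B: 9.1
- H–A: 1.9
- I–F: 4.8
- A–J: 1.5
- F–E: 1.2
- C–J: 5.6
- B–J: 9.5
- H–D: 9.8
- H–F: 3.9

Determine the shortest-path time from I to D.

18.5 min

Settle nodes by increasing distance from I:
I: 0
F: 4.8  (via I)
E: 6  (via F)
J: 7.2  (via I)
A: 8.7  (via J)
H: 8.7  (via F)
G: 12.6  (via J)
C: 12.8  (via J)
B: 16.7  (via J)
D: 18.5  (via H)
Shortest route: I → F → H → D = 18.5 min.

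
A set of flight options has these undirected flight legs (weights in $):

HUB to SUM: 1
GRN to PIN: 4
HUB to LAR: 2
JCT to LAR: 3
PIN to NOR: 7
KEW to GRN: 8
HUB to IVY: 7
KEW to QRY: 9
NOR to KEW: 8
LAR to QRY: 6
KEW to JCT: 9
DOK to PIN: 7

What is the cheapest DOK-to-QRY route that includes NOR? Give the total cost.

$31

Best DOK to NOR: DOK–PIN–NOR costing 14
Best NOR to QRY: NOR–KEW–QRY costing 17
Total via NOR: 14 + 17 = $31.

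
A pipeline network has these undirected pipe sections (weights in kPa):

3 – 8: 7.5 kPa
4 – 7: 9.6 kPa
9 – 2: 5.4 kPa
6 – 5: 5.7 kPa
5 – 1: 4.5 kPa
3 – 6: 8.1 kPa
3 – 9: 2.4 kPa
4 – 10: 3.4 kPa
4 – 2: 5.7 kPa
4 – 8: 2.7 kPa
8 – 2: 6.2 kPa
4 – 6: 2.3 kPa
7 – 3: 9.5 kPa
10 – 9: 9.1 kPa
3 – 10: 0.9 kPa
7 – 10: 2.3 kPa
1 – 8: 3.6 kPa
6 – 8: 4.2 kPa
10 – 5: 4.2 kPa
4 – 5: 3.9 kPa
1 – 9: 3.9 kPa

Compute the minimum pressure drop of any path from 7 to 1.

Candidate routes:
7 → 10 → 4 → 5 → 1: 2.3+3.4+3.9+4.5 = 14.1
7 → 10 → 4 → 8 → 1: 2.3+3.4+2.7+3.6 = 12
7 → 10 → 5 → 1: 2.3+4.2+4.5 = 11
7 → 10 → 3 → 9 → 1: 2.3+0.9+2.4+3.9 = 9.5
Cheapest is 7 → 10 → 3 → 9 → 1 at 9.5 kPa.

9.5 kPa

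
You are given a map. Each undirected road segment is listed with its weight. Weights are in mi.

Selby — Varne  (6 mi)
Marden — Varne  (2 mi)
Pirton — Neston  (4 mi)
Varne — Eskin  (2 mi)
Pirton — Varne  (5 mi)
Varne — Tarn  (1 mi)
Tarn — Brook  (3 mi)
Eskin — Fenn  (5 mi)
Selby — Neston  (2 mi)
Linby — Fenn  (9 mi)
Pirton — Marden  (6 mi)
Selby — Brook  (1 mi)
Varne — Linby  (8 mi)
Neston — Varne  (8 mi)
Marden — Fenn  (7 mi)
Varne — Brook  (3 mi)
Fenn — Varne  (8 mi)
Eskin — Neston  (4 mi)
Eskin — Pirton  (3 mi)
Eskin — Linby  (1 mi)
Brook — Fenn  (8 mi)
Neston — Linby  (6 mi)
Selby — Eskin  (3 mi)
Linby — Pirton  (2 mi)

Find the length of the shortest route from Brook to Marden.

Candidate routes:
Brook → Selby → Eskin → Varne → Marden: 1+3+2+2 = 8
Brook → Tarn → Varne → Marden: 3+1+2 = 6
Brook → Varne → Marden: 3+2 = 5
Cheapest is Brook → Varne → Marden at 5 mi.

5 mi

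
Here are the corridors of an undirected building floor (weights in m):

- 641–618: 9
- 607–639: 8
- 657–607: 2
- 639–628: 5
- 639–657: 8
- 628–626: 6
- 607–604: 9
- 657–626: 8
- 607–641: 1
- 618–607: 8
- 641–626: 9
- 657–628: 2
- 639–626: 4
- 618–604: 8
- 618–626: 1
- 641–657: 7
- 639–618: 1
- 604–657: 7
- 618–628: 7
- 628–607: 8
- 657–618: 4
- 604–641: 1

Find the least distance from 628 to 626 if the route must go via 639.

7 m

Shortest 628→639: 628–639 = 5
Shortest 639→626: 639–618–626 = 2
Total via 639: 5 + 2 = 7 m.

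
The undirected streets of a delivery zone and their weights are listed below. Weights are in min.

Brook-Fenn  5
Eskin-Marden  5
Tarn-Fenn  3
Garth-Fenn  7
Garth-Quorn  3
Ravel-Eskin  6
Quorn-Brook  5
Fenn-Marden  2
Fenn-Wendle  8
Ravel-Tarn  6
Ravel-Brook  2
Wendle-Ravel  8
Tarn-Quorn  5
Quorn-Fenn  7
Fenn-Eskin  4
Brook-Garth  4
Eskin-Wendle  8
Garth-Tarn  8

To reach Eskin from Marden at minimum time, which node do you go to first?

Candidate routes:
Marden → Fenn → Eskin: 2+4 = 6
Marden → Eskin: 5 = 5
The minimum is 5 min via Marden → Eskin.
So from Marden the first move is to Eskin.

Eskin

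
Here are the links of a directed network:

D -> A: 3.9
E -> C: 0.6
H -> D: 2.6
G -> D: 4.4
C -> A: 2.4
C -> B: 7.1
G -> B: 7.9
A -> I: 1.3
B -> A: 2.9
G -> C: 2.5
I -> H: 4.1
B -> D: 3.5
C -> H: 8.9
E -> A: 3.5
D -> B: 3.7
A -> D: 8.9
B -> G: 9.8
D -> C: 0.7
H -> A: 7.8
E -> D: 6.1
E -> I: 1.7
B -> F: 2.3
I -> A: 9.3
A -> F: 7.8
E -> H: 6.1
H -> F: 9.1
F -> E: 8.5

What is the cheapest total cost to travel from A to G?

21.5

Shortest distances from A:
A: 0
I: 1.3  (via A)
H: 5.4  (via I)
F: 7.8  (via A)
D: 8  (via H)
C: 8.7  (via D)
B: 11.7  (via D)
E: 16.3  (via F)
G: 21.5  (via B)
Shortest route: A → I → H → D → B → G = 21.5.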